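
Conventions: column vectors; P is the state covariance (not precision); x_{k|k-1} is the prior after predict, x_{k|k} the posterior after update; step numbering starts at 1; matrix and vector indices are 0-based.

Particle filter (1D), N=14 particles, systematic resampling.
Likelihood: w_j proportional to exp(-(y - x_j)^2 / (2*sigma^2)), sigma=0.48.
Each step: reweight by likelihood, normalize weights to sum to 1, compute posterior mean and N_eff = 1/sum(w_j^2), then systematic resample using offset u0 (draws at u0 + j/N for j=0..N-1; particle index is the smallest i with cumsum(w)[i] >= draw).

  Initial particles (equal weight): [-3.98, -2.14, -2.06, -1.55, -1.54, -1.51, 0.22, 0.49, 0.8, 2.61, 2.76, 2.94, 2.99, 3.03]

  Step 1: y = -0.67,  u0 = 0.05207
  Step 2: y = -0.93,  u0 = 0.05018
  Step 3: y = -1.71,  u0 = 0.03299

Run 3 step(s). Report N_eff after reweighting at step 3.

step 1: w=[0.0000, 0.0107, 0.0175, 0.2159, 0.2243, 0.2507, 0.2078, 0.0625, 0.0107, 0.0000, 0.0000, 0.0000, 0.0000, 0.0000]  mean=-1.0326  Neff=4.8220  idx=[3, 3, 3, 4, 4, 4, 5, 5, 5, 5, 6, 6, 6, 7]
step 2: w=[0.0914, 0.0914, 0.0914, 0.0939, 0.0939, 0.0939, 0.1014, 0.1014, 0.1014, 0.1014, 0.0119, 0.0119, 0.0119, 0.0026]  mean=-1.4622  Neff=10.7426  idx=[0, 1, 2, 2, 3, 4, 5, 5, 6, 7, 8, 8, 9, 11]
step 3: w=[0.0780, 0.0780, 0.0780, 0.0780, 0.0775, 0.0775, 0.0775, 0.0775, 0.0756, 0.0756, 0.0756, 0.0756, 0.0756, 0.0000]  mean=-1.5317  Neff=12.9982  idx=[0, 1, 2, 3, 4, 5, 5, 6, 7, 8, 9, 10, 11, 12]

N_eff = 12.9982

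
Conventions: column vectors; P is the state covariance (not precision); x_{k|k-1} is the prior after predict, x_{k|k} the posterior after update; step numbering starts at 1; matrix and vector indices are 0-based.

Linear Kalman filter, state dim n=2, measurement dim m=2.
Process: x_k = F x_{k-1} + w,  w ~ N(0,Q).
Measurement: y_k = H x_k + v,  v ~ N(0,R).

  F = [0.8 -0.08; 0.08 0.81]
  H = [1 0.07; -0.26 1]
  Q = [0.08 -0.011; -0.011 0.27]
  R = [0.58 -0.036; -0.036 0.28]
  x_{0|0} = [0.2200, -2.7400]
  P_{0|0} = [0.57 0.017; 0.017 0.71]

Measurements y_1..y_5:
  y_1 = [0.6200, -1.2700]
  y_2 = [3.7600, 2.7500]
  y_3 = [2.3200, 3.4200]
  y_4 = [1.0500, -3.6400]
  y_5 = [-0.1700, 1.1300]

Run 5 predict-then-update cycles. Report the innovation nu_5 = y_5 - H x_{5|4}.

innov = [-0.9990, 2.0600]

step 1: x^-=[0.3952, -2.2018]  P^-=[0.4472 -0.0096; -0.0096 0.7417]  S=[1.0295 -0.1098; -0.1098 1.0569]  K=[0.4257 -0.0749; 0.1175 0.7163]  nu=[0.3789, 1.0346]  x^+=[0.4791, -1.4162]  P^+=[0.2477 0.0281; 0.0281 0.2036]
step 2: x^-=[0.4965, -1.1088]  P^-=[0.2362 0.0097; 0.0097 0.4088]  S=[0.8196 -0.0593; -0.0593 0.6998]  K=[0.2854 -0.0497; 0.0893 0.5882]  nu=[3.3411, 3.9879]  x^+=[1.2518, 1.5352]  P^+=[0.1660 0.0190; 0.0190 0.1664]
step 3: x^-=[0.8786, 1.3437]  P^-=[0.1849 0.0010; 0.0010 0.3827]  S=[0.7669 -0.0563; -0.0563 0.6747]  K=[0.2375 -0.0499; 0.0783 0.5734]  nu=[1.3473, 2.3048]  x^+=[1.0835, 2.7707]  P^+=[0.1386 0.0135; 0.0135 0.1612]
step 4: x^-=[0.6452, 2.3310]  P^-=[0.1680 -0.0039; -0.0039 0.3784]  S=[0.7493 -0.0570; -0.0570 0.6718]  K=[0.2199 -0.0522; 0.0736 0.5710]  nu=[0.2417, -5.8032]  x^+=[1.0011, -0.9652]  P^+=[0.1286 0.0109; 0.0109 0.1601]
step 5: x^-=[0.8781, -0.7017]  P^-=[0.1620 -0.0061; -0.0061 0.3773]  S=[0.7430 -0.0577; -0.0577 0.6714]  K=[0.2133 -0.0535; 0.0716 0.5704]  nu=[-0.9990, 2.0600]  x^+=[0.5548, 0.4019]  P^+=[0.1249 0.0098; 0.0098 0.1597]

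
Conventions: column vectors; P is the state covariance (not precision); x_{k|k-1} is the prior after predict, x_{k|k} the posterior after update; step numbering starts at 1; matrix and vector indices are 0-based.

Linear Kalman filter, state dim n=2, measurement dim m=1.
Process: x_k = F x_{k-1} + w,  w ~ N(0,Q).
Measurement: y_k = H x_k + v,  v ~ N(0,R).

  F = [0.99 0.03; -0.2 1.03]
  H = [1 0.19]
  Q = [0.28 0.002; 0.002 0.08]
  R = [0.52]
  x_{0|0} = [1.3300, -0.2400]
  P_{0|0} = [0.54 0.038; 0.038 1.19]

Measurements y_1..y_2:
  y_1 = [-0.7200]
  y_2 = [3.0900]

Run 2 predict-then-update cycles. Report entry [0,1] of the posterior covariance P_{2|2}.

step 1: x^-=[1.3095, -0.5132]  P^-=[0.8126 -0.0296; -0.0296 1.3484]  S=[1.3700]  K=[0.5890; 0.1654]  nu=[-1.9320]  x^+=[0.1715, -0.8327]  P^+=[0.3373 -0.1631; -0.1631 1.3109]
step 2: x^-=[0.1448, -0.8920]  P^-=[0.6021 -0.1896; -0.1896 1.5515]  S=[1.1060]  K=[0.5118; 0.0951]  nu=[3.1147]  x^+=[1.7388, -0.5958]  P^+=[0.3124 -0.2434; -0.2434 1.5415]

P_post[0,1] = -0.2434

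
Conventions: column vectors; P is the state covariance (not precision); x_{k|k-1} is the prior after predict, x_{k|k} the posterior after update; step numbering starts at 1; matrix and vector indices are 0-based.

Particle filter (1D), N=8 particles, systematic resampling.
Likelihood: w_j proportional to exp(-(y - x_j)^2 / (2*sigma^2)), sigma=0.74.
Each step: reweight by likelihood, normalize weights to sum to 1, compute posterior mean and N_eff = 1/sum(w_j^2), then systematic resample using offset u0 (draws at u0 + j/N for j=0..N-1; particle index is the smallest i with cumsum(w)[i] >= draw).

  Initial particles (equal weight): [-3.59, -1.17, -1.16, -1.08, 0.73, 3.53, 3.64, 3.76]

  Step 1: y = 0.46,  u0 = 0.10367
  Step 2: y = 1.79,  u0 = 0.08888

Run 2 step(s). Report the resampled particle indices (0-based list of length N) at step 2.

resampled_idx = [2, 3, 4, 4, 5, 6, 7, 7]

step 1: w=[0.0000, 0.0719, 0.0740, 0.0932, 0.7606, 0.0001, 0.0001, 0.0000]  mean=0.2856  Neff=1.6726  idx=[2, 3, 4, 4, 4, 4, 4, 4]
step 2: w=[0.0002, 0.0003, 0.1666, 0.1666, 0.1666, 0.1666, 0.1666, 0.1666]  mean=0.7292  Neff=6.0050  idx=[2, 3, 4, 4, 5, 6, 7, 7]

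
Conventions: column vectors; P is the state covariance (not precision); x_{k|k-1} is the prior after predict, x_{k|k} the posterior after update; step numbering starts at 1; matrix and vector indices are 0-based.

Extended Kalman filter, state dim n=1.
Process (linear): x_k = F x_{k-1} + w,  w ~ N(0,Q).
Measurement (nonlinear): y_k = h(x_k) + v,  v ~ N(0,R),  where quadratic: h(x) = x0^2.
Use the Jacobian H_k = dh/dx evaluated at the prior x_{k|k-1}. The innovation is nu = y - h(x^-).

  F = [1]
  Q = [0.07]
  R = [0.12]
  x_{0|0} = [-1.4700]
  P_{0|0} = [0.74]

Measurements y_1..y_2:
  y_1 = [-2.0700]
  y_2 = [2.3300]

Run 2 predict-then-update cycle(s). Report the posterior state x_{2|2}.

step 1: x^-=[-1.4700]  P^-=[0.8100]  H_jac=[-2.9400]  S=[7.1213]  K=[-0.3344]  nu=[-4.2309]  x^+=[-0.0552]  P^+=[0.0136]
step 2: x^-=[-0.0552]  P^-=[0.0836]  H_jac=[-0.1103]  S=[0.1210]  K=[-0.0763]  nu=[2.3270]  x^+=[-0.2326]  P^+=[0.0829]

x_post = [-0.2326]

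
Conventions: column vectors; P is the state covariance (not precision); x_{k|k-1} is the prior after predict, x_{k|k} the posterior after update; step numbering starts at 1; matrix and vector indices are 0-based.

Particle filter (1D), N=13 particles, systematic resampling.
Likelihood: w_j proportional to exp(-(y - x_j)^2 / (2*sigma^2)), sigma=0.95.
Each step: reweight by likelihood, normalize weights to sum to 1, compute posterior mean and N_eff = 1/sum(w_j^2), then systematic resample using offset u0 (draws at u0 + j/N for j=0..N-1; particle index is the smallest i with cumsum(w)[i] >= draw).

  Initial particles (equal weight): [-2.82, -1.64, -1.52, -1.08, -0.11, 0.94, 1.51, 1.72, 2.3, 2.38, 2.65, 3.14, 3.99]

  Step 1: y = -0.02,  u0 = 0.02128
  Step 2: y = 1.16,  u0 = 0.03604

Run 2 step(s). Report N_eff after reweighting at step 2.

step 1: w=[0.0040, 0.0721, 0.0887, 0.1655, 0.3071, 0.1851, 0.0843, 0.0576, 0.0156, 0.0127, 0.0059, 0.0012, 0.0000]  mean=0.0096  Neff=5.5579  idx=[1, 2, 3, 3, 3, 4, 4, 4, 4, 5, 5, 6, 7]
step 2: w=[0.0023, 0.0034, 0.0111, 0.0111, 0.0111, 0.0734, 0.0734, 0.0734, 0.0734, 0.1746, 0.1746, 0.1676, 0.1507]  mean=0.7632  Neff=7.4811  idx=[4, 6, 7, 8, 9, 9, 9, 10, 10, 11, 11, 12, 12]

N_eff = 7.4811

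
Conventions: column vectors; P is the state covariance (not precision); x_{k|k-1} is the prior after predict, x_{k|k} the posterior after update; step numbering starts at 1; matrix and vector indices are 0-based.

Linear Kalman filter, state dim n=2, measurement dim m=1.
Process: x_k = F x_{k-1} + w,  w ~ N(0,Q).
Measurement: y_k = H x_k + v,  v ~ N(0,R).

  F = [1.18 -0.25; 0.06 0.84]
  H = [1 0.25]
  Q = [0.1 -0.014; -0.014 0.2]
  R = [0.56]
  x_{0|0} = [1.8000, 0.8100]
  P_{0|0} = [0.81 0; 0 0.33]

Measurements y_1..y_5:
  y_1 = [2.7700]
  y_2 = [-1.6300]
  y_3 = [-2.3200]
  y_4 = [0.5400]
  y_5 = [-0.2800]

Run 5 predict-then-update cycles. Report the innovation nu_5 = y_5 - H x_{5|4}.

step 1: x^-=[1.9215, 0.7884]  P^-=[1.2485 -0.0260; -0.0260 0.4358]  S=[1.8227]  K=[0.6814; 0.0455]  nu=[0.6514]  x^+=[2.3654, 0.8181]  P^+=[0.4022 -0.0825; -0.0825 0.4320]
step 2: x^-=[2.5866, 0.8291]  P^-=[0.7357 -0.1568; -0.1568 0.4979]  S=[1.2484]  K=[0.5579; -0.0259]  nu=[-4.4239]  x^+=[0.1185, 0.9435]  P^+=[0.3471 -0.1388; -0.1388 0.4971]
step 3: x^-=[-0.0960, 0.7997]  P^-=[0.6963 -0.2293; -0.2293 0.5380]  S=[1.1753]  K=[0.5437; -0.0806]  nu=[-2.4239]  x^+=[-1.4138, 0.9951]  P^+=[0.3489 -0.1778; -0.1778 0.5304]
step 4: x^-=[-1.9171, 0.7511]  P^-=[0.7238 -0.2742; -0.2742 0.5576]  S=[1.1816]  K=[0.5546; -0.1141]  nu=[2.2693]  x^+=[-0.6586, 0.4922]  P^+=[0.3604 -0.1994; -0.1994 0.5422]
step 5: x^-=[-0.9002, 0.3739]  P^-=[0.7534 -0.2970; -0.2970 0.5638]  S=[1.2001]  K=[0.5659; -0.1301]  nu=[0.5267]  x^+=[-0.6021, 0.3054]  P^+=[0.3691 -0.2087; -0.2087 0.5435]

innov = [0.5267]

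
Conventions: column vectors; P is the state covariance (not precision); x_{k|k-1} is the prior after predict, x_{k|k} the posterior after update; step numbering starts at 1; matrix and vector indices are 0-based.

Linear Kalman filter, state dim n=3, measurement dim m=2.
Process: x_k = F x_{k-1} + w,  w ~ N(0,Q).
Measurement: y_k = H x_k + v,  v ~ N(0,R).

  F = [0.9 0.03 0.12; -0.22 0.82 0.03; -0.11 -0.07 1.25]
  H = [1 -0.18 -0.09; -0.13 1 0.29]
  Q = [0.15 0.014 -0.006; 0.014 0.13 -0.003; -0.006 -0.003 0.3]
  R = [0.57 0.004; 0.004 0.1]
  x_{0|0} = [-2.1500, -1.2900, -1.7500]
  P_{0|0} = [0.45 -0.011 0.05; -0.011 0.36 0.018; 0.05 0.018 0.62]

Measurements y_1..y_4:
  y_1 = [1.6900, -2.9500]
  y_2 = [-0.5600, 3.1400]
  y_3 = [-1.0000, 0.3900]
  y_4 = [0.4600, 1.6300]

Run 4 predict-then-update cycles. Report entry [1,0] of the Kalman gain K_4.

step 1: x^-=[-2.1837, -0.6373, -1.8607]  P^-=[0.5341 -0.0702 0.0985; -0.0702 0.3986 0.0158; 0.0985 0.0158 1.2589]  S=[1.1353 -0.2144; -0.2144 0.6335]  K=[0.4708 -0.0160; -0.0036 0.6496; 0.1007 0.6151]  nu=[3.5915, -2.0570]  x^+=[-0.4600, -1.9866, -2.7644]  P^+=[0.2791 0.0039 0.1127; 0.0039 0.1302 -0.2234; 0.1127 -0.2234 1.0343]
step 2: x^-=[-0.8053, -1.6107, -3.2658]  P^-=[0.4140 -0.0536 0.2398; -0.0536 0.2181 -0.2251; 0.2398 -0.2251 1.9282]  S=[0.9756 -0.0899; -0.0899 0.3526]  K=[0.4120 -0.0024; -0.0334 0.4447; 0.1932 0.9084]  nu=[-0.3385, 5.5931]  x^+=[-0.9583, 0.8881, 1.7495]  P^+=[0.2483 -0.0233 0.1965; -0.0233 0.1446 -0.3562; 0.1965 -0.3562 1.6324]
step 3: x^-=[-0.6259, 0.9916, 2.2301]  P^-=[0.4134 -0.0780 0.4237; -0.0780 0.2290 -0.3614; 0.4237 -0.3614 2.8623]  S=[0.9541 -0.0663; -0.0663 0.3554]  K=[0.4116 0.0517; -0.0655 0.3658; 0.3274 1.2246]  nu=[0.0051, -1.3297]  x^+=[-0.6926, 0.5049, 0.6035]  P^+=[0.2536 -0.0493 0.3071; -0.0493 0.1742 -0.4976; 0.3071 -0.4976 2.2802]
step 4: x^-=[-0.5357, 0.5845, 0.7952]  P^-=[0.4485 -0.1090 0.6408; -0.1090 0.2507 -0.5121; 0.6408 -0.5121 3.8686]  S=[0.9653 -0.0458; -0.0458 0.3666]  K=[0.4302 0.1043; -0.0974 0.3052; 0.4696 1.4946]  nu=[1.1725, 0.7453]  x^+=[0.0464, 0.6977, 2.4597]  P^+=[0.2700 -0.0747 0.4204; -0.0747 0.2047 -0.6353; 0.4204 -0.6353 2.9010]

K[1,0] = -0.0974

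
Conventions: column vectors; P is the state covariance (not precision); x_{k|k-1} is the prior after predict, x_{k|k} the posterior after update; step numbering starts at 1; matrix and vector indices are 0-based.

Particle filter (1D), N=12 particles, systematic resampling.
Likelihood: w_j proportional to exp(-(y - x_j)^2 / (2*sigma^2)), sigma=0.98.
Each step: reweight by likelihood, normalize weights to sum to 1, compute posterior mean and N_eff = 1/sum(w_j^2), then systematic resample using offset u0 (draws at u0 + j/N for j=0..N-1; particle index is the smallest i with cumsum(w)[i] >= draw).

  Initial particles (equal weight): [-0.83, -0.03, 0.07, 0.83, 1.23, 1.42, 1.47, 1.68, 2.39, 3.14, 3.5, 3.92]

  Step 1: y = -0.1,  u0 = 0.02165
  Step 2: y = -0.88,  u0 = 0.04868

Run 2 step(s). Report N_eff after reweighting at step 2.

N_eff = 8.2621

step 1: w=[0.1651, 0.2173, 0.2146, 0.1389, 0.0867, 0.0654, 0.0604, 0.0419, 0.0086, 0.0009, 0.0003, 0.0000]  mean=0.3700  Neff=6.3674  idx=[0, 0, 1, 1, 1, 2, 2, 3, 3, 4, 5, 6]
step 2: w=[0.1675, 0.1675, 0.1151, 0.1151, 0.1151, 0.1048, 0.1048, 0.0366, 0.0366, 0.0165, 0.0107, 0.0095]  mean=-0.1636  Neff=8.2621  idx=[0, 0, 1, 1, 2, 3, 3, 4, 5, 6, 6, 9]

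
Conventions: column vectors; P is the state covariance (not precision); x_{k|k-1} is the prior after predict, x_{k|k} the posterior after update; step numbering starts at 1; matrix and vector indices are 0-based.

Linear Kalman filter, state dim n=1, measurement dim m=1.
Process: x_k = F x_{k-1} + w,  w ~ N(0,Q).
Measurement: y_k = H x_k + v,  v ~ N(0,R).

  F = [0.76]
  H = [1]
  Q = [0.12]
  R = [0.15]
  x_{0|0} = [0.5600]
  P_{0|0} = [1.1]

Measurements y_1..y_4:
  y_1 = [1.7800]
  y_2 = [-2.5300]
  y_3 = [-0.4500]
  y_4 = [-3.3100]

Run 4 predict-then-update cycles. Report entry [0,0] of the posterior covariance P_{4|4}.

step 1: x^-=[0.4256]  P^-=[0.7554]  S=[0.9054]  K=[0.8343]  nu=[1.3544]  x^+=[1.5556]  P^+=[0.1251]
step 2: x^-=[1.1823]  P^-=[0.1923]  S=[0.3423]  K=[0.5618]  nu=[-3.7123]  x^+=[-0.9032]  P^+=[0.0843]
step 3: x^-=[-0.6864]  P^-=[0.1687]  S=[0.3187]  K=[0.5293]  nu=[0.2364]  x^+=[-0.5613]  P^+=[0.0794]
step 4: x^-=[-0.4266]  P^-=[0.1659]  S=[0.3159]  K=[0.5251]  nu=[-2.8834]  x^+=[-1.9407]  P^+=[0.0788]

P_post[0,0] = 0.0788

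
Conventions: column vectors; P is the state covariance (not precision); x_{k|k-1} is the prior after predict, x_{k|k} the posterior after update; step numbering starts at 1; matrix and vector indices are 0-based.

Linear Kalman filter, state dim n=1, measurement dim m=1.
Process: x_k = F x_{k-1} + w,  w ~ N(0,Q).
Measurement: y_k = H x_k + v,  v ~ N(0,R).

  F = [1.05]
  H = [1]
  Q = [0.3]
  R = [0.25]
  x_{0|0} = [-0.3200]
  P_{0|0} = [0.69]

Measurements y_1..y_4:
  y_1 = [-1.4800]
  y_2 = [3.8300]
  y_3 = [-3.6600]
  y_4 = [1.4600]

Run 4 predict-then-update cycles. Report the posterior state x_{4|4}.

step 1: x^-=[-0.3360]  P^-=[1.0607]  S=[1.3107]  K=[0.8093]  nu=[-1.1440]  x^+=[-1.2618]  P^+=[0.2023]
step 2: x^-=[-1.3249]  P^-=[0.5231]  S=[0.7731]  K=[0.6766]  nu=[5.1549]  x^+=[2.1629]  P^+=[0.1692]
step 3: x^-=[2.2711]  P^-=[0.4865]  S=[0.7365]  K=[0.6606]  nu=[-5.9311]  x^+=[-1.6467]  P^+=[0.1651]
step 4: x^-=[-1.7290]  P^-=[0.4821]  S=[0.7321]  K=[0.6585]  nu=[3.1890]  x^+=[0.3709]  P^+=[0.1646]

x_post = [0.3709]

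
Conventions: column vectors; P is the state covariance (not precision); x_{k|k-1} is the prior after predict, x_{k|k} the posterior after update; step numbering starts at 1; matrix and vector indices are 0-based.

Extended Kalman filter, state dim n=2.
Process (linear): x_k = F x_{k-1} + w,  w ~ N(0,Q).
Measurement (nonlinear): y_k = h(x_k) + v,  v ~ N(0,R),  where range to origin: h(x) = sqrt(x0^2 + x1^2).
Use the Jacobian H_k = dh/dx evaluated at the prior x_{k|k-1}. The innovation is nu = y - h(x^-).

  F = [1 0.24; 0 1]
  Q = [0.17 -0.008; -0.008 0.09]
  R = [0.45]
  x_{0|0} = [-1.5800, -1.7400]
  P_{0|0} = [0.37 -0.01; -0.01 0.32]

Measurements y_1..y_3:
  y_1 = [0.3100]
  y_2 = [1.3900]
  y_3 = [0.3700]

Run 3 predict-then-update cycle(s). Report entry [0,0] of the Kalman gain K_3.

step 1: x^-=[-1.9976, -1.7400]  P^-=[0.5536 0.0588; 0.0588 0.4100]  H_jac=[-0.7541 -0.6568]  S=[0.9999]  K=[-0.4561; -0.3137]  nu=[-2.3392]  x^+=[-0.9306, -1.0063]  P^+=[0.3456 -0.0843; -0.0843 0.3116]
step 2: x^-=[-1.1722, -1.0063]  P^-=[0.4931 -0.0175; -0.0175 0.4016]  H_jac=[-0.7587 -0.6514]  S=[0.8870]  K=[-0.4090; -0.2800]  nu=[-0.1549]  x^+=[-1.1088, -0.9629]  P^+=[0.3447 -0.1190; -0.1190 0.3321]
step 3: x^-=[-1.3399, -0.9629]  P^-=[0.4767 -0.0473; -0.0473 0.4221]  H_jac=[-0.8121 -0.5836]  S=[0.8633]  K=[-0.4165; -0.2408]  nu=[-1.2801]  x^+=[-0.8068, -0.6547]  P^+=[0.3270 -0.1339; -0.1339 0.3720]

K[0,0] = -0.4165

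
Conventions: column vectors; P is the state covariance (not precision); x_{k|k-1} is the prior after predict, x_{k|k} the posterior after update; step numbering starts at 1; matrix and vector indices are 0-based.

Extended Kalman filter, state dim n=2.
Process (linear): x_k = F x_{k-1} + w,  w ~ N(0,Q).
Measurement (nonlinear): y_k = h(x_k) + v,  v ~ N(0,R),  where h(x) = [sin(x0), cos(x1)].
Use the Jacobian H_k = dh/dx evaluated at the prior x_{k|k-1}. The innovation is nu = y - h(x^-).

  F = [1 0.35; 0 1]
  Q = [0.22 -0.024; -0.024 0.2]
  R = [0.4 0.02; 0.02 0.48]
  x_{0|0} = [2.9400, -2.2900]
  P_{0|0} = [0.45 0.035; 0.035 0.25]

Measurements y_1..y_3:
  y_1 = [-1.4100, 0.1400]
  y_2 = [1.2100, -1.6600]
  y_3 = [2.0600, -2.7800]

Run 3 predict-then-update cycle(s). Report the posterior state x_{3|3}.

step 1: x^-=[2.1385, -2.2900]  P^-=[0.7251 0.0985; 0.0985 0.4500]  H_jac=[-0.5377 0.0000; 0.0000 0.7523]  S=[0.6096 -0.0198; -0.0198 0.7347]  K=[-0.6368 0.0837; -0.0719 0.4589]  nu=[-2.2531, 0.7988]  x^+=[3.6402, -1.7614]  P^+=[0.4706 0.0364; 0.0364 0.2908]
step 2: x^-=[3.0237, -1.7614]  P^-=[0.7518 0.1142; 0.1142 0.4908]  H_jac=[-0.9931 0.0000; 0.0000 0.9819]  S=[1.1414 -0.0914; -0.0914 0.9532]  K=[-0.6496 0.0554; -0.0594 0.4999]  nu=[1.0924, -1.4706]  x^+=[2.2326, -2.5614]  P^+=[0.2606 0.0138; 0.0138 0.2432]
step 3: x^-=[1.3361, -2.5614]  P^-=[0.5200 0.0750; 0.0750 0.4432]  H_jac=[0.2326 0.0000; 0.0000 0.5482]  S=[0.4281 0.0296; 0.0296 0.6132]  K=[0.2788 0.0536; 0.0134 0.3956]  nu=[1.0874, -1.9436]  x^+=[1.5351, -3.3156]  P^+=[0.4841 0.0571; 0.0571 0.3468]

x_post = [1.5351, -3.3156]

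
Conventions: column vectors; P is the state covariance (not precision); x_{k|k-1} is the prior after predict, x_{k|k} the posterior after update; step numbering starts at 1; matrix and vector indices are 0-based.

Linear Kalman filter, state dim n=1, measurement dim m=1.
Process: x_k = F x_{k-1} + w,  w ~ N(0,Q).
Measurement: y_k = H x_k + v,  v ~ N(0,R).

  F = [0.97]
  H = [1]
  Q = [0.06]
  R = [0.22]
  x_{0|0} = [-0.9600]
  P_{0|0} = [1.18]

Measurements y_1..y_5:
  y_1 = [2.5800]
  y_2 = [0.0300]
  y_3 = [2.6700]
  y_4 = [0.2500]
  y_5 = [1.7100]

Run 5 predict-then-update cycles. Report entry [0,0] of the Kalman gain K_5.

step 1: x^-=[-0.9312]  P^-=[1.1703]  S=[1.3903]  K=[0.8418]  nu=[3.5112]  x^+=[2.0244]  P^+=[0.1852]
step 2: x^-=[1.9636]  P^-=[0.2342]  S=[0.4542]  K=[0.5157]  nu=[-1.9336]  x^+=[0.9665]  P^+=[0.1134]
step 3: x^-=[0.9375]  P^-=[0.1667]  S=[0.3867]  K=[0.4311]  nu=[1.7325]  x^+=[1.6845]  P^+=[0.0949]
step 4: x^-=[1.6339]  P^-=[0.1492]  S=[0.3692]  K=[0.4042]  nu=[-1.3839]  x^+=[1.0746]  P^+=[0.0889]
step 5: x^-=[1.0423]  P^-=[0.1437]  S=[0.3637]  K=[0.3951]  nu=[0.6677]  x^+=[1.3061]  P^+=[0.0869]

K[0,0] = 0.3951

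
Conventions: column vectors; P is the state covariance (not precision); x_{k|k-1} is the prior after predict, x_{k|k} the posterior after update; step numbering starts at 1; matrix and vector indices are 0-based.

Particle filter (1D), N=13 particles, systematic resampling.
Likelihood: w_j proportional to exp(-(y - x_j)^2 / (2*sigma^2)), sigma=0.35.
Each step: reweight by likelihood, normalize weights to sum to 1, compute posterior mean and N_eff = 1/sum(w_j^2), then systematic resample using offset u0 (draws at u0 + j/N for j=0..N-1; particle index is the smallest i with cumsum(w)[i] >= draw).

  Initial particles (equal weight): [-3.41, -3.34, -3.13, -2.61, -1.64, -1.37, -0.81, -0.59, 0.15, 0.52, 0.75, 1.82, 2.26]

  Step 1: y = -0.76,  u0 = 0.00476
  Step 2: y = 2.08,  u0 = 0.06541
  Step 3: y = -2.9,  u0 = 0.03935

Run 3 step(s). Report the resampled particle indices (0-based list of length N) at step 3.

resampled_idx = [0, 1, 2, 3, 4, 5, 6, 7, 8, 9, 10, 11, 12]

step 1: w=[0.0000, 0.0000, 0.0000, 0.0000, 0.0195, 0.1007, 0.4550, 0.4085, 0.0157, 0.0006, 0.0000, 0.0000, 0.0000]  mean=-0.7768  Neff=2.5993  idx=[4, 5, 6, 6, 6, 6, 6, 6, 7, 7, 7, 7, 7]
step 2: w=[0.0000, 0.0000, 0.0013, 0.0013, 0.0013, 0.0013, 0.0013, 0.0013, 0.1984, 0.1984, 0.1984, 0.1984, 0.1984]  mean=-0.5918  Neff=5.0815  idx=[8, 8, 9, 9, 9, 10, 10, 11, 11, 11, 12, 12, 12]
step 3: w=[0.0769, 0.0769, 0.0769, 0.0769, 0.0769, 0.0769, 0.0769, 0.0769, 0.0769, 0.0769, 0.0769, 0.0769, 0.0769]  mean=-0.5900  Neff=13.0000  idx=[0, 1, 2, 3, 4, 5, 6, 7, 8, 9, 10, 11, 12]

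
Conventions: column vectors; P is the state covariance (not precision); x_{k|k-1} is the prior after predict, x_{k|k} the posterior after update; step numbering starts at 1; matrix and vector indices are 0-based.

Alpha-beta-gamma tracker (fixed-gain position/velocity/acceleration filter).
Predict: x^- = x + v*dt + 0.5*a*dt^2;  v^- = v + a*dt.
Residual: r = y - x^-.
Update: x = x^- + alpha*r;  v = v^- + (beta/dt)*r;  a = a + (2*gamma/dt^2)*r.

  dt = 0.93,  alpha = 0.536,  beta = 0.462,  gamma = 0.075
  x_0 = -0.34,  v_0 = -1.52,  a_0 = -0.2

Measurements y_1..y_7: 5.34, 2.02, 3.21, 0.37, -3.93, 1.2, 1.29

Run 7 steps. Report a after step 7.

step 1: x_pred=-1.8401  r=7.1801  x^+=2.0084  v^+=1.8609  a^+=1.0452
step 2: x_pred=4.1911  r=-2.1711  x^+=3.0274  v^+=1.7544  a^+=0.6687
step 3: x_pred=4.9482  r=-1.7382  x^+=4.0165  v^+=1.5128  a^+=0.3673
step 4: x_pred=5.5823  r=-5.2123  x^+=2.7885  v^+=-0.7349  a^+=-0.5367
step 5: x_pred=1.8729  r=-5.8029  x^+=-1.2374  v^+=-4.1168  a^+=-1.5431
step 6: x_pred=-5.7334  r=6.9334  x^+=-2.0171  v^+=-2.1076  a^+=-0.3406
step 7: x_pred=-4.1244  r=5.4144  x^+=-1.2223  v^+=0.2654  a^+=0.5984

a_post = 0.5984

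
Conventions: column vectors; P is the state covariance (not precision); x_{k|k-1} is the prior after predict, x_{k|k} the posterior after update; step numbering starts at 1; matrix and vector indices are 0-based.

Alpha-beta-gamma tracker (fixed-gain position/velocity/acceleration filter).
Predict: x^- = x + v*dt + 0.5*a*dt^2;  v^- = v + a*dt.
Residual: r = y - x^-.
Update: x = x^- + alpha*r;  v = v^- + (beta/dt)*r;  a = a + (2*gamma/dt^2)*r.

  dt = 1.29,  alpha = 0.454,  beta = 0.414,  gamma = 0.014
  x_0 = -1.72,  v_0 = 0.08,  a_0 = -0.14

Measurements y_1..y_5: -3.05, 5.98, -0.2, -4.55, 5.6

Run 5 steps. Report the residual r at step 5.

step 1: x_pred=-1.7333  r=-1.3167  x^+=-2.3311  v^+=-0.5232  a^+=-0.1622
step 2: x_pred=-3.1409  r=9.1209  x^+=1.0000  v^+=2.1948  a^+=-0.0087
step 3: x_pred=3.8241  r=-4.0241  x^+=1.9971  v^+=0.8922  a^+=-0.0764
step 4: x_pred=3.0845  r=-7.6345  x^+=-0.3816  v^+=-1.6565  a^+=-0.2049
step 5: x_pred=-2.6889  r=8.2889  x^+=1.0742  v^+=0.7394  a^+=-0.0654

resid = 8.2889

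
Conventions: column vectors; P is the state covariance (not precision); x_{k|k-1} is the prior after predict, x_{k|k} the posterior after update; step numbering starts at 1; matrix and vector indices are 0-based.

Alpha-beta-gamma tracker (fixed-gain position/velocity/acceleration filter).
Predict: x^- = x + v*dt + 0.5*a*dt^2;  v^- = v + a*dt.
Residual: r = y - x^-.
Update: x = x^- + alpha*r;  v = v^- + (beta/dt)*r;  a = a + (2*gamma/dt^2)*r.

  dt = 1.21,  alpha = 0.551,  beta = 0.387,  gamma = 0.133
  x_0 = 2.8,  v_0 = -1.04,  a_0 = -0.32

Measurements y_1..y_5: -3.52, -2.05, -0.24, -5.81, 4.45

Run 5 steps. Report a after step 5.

step 1: x_pred=1.3073  r=-4.8273  x^+=-1.3525  v^+=-2.9712  a^+=-1.1970
step 2: x_pred=-5.8239  r=3.7739  x^+=-3.7445  v^+=-3.2125  a^+=-0.5114
step 3: x_pred=-8.0060  r=7.7660  x^+=-3.7269  v^+=-1.3475  a^+=0.8996
step 4: x_pred=-4.6989  r=-1.1111  x^+=-5.3111  v^+=-0.6144  a^+=0.6977
step 5: x_pred=-5.5438  r=9.9938  x^+=-0.0372  v^+=3.4262  a^+=2.5134

a_post = 2.5134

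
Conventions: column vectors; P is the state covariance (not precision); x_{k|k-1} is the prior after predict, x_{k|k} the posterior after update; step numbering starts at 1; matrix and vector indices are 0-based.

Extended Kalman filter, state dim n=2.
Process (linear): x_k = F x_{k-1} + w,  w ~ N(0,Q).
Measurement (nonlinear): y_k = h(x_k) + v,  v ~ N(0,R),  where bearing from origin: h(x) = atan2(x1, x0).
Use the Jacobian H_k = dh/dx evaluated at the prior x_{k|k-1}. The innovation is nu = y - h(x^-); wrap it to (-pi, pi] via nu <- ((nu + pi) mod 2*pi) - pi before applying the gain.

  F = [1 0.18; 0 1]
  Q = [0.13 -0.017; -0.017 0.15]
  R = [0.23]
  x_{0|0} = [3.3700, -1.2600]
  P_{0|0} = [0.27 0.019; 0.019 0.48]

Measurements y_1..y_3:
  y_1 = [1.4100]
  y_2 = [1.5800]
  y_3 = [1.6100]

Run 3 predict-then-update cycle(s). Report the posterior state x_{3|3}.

x_post = [3.9482, 1.7444]

step 1: x^-=[3.1432, -1.2600]  P^-=[0.4224 0.0884; 0.0884 0.6300]  H_jac=[0.1099 0.2741]  S=[0.2878]  K=[0.2455; 0.6339]  nu=[1.7913]  x^+=[3.5829, -0.1246]  P^+=[0.4050 0.0436; 0.0436 0.5144]
step 2: x^-=[3.5605, -0.1246]  P^-=[0.5674 0.1192; 0.1192 0.6644]  H_jac=[0.0098 0.2805]  S=[0.2830]  K=[0.1379; 0.6627]  nu=[1.6150]  x^+=[3.7831, 0.9457]  P^+=[0.5620 0.0934; 0.0934 0.5401]
step 3: x^-=[3.9534, 0.9457]  P^-=[0.7432 0.1736; 0.1736 0.6901]  H_jac=[-0.0572 0.2393]  S=[0.2672]  K=[-0.0037; 0.5808]  nu=[1.3752]  x^+=[3.9482, 1.7444]  P^+=[0.7431 0.1742; 0.1742 0.6000]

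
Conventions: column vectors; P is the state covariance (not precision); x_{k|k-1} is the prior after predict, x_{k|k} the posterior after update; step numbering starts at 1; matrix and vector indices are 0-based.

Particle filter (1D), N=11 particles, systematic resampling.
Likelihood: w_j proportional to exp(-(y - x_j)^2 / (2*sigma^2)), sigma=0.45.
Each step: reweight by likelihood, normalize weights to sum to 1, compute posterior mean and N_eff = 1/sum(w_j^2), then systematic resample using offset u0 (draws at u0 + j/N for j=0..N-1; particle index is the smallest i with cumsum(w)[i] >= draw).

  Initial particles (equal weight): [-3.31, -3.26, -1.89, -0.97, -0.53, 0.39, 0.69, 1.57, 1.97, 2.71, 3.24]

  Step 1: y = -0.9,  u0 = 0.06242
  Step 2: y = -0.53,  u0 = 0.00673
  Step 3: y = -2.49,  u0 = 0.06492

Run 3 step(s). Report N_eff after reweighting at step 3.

N_eff = 5.2741

step 1: w=[0.0000, 0.0000, 0.0492, 0.5463, 0.3944, 0.0091, 0.0011, 0.0000, 0.0000, 0.0000, 0.0000]  mean=-0.8276  Neff=2.1907  idx=[3, 3, 3, 3, 3, 3, 4, 4, 4, 4, 4]
step 2: w=[0.0711, 0.0711, 0.0711, 0.0711, 0.0711, 0.0711, 0.1147, 0.1147, 0.1147, 0.1147, 0.1147]  mean=-0.7177  Neff=10.4071  idx=[0, 1, 2, 3, 5, 6, 7, 7, 8, 9, 10]
step 3: w=[0.1947, 0.1947, 0.1947, 0.1947, 0.1947, 0.0044, 0.0044, 0.0044, 0.0044, 0.0044, 0.0044]  mean=-0.9583  Neff=5.2741  idx=[0, 0, 1, 1, 2, 2, 3, 3, 4, 4, 5]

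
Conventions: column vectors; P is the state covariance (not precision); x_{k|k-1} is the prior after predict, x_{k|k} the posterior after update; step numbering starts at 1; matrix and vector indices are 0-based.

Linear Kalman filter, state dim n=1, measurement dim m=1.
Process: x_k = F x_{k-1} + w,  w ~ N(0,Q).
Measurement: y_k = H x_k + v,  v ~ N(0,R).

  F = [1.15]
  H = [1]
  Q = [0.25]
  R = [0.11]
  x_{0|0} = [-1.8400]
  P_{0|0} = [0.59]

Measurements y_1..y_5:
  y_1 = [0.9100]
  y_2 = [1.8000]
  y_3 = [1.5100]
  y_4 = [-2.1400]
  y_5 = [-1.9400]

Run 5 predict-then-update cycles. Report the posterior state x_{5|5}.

step 1: x^-=[-2.1160]  P^-=[1.0303]  S=[1.1403]  K=[0.9035]  nu=[3.0260]  x^+=[0.6181]  P^+=[0.0994]
step 2: x^-=[0.7108]  P^-=[0.3814]  S=[0.4914]  K=[0.7762]  nu=[1.0892]  x^+=[1.5562]  P^+=[0.0854]
step 3: x^-=[1.7896]  P^-=[0.3629]  S=[0.4729]  K=[0.7674]  nu=[-0.2796]  x^+=[1.5750]  P^+=[0.0844]
step 4: x^-=[1.8113]  P^-=[0.3616]  S=[0.4716]  K=[0.7668]  nu=[-3.9513]  x^+=[-1.2184]  P^+=[0.0843]
step 5: x^-=[-1.4012]  P^-=[0.3615]  S=[0.4715]  K=[0.7667]  nu=[-0.5388]  x^+=[-1.8143]  P^+=[0.0843]

x_post = [-1.8143]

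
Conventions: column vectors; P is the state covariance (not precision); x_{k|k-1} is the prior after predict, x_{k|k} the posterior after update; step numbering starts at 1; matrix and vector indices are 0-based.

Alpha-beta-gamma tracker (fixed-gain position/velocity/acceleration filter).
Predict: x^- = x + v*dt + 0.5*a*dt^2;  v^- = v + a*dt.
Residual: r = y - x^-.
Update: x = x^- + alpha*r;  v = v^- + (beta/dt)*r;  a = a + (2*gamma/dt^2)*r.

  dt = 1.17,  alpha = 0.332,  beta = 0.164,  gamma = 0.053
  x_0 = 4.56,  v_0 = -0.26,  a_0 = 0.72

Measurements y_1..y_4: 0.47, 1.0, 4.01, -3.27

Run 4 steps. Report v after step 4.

step 1: x_pred=4.7486  r=-4.2786  x^+=3.3281  v^+=-0.0173  a^+=0.3887
step 2: x_pred=3.5739  r=-2.5739  x^+=2.7193  v^+=0.0766  a^+=0.1894
step 3: x_pred=2.9386  r=1.0714  x^+=3.2943  v^+=0.4484  a^+=0.2723
step 4: x_pred=4.0054  r=-7.2754  x^+=1.5899  v^+=-0.2528  a^+=-0.2910

v_post = -0.2528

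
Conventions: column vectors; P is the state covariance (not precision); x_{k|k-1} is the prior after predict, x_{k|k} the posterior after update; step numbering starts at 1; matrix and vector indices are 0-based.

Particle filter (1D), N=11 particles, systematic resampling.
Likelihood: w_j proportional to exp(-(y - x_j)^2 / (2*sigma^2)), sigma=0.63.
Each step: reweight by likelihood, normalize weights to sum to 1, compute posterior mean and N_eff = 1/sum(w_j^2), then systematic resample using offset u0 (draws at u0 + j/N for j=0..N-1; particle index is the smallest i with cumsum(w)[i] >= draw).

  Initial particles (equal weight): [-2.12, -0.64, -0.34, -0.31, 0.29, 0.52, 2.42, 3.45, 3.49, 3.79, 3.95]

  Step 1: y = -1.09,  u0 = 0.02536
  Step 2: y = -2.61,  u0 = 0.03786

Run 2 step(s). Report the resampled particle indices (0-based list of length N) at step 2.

resampled_idx = [0, 0, 0, 0, 0, 1, 1, 1, 1, 1, 1]

step 1: w=[0.1237, 0.3649, 0.2318, 0.2188, 0.0428, 0.0180, 0.0000, 0.0000, 0.0000, 0.0000, 0.0000]  mean=-0.6208  Neff=3.9647  idx=[0, 0, 1, 1, 1, 1, 2, 2, 3, 3, 3]
step 2: w=[0.4878, 0.4878, 0.0050, 0.0050, 0.0050, 0.0050, 0.0010, 0.0010, 0.0008, 0.0008, 0.0008]  mean=-2.0824  Neff=2.1009  idx=[0, 0, 0, 0, 0, 1, 1, 1, 1, 1, 1]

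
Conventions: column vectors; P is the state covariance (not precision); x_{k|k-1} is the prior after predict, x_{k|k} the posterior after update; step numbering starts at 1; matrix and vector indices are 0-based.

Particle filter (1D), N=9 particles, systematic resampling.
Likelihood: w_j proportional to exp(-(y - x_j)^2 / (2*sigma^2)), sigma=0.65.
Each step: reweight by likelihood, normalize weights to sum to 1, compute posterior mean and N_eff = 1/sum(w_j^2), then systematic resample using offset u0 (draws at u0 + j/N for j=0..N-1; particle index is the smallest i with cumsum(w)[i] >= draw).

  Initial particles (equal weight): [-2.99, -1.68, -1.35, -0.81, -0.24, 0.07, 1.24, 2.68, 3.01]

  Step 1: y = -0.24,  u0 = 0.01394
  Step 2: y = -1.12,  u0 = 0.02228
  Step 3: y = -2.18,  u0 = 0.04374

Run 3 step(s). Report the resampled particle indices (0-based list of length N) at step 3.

step 1: w=[0.0000, 0.0290, 0.0784, 0.2295, 0.3370, 0.3008, 0.0252, 0.0000, 0.0000]  mean=-0.3690  Neff=3.7826  idx=[1, 3, 3, 4, 4, 4, 5, 5, 5]
step 2: w=[0.1629, 0.2107, 0.2107, 0.0944, 0.0944, 0.0944, 0.0442, 0.0442, 0.0442]  mean=-0.6736  Neff=6.7615  idx=[0, 0, 1, 1, 2, 2, 4, 5, 6]
step 3: w=[0.3820, 0.3820, 0.0557, 0.0557, 0.0557, 0.0557, 0.0060, 0.0060, 0.0013]  mean=-1.4667  Neff=3.2862  idx=[0, 0, 0, 0, 1, 1, 1, 3, 5]

resampled_idx = [0, 0, 0, 0, 1, 1, 1, 3, 5]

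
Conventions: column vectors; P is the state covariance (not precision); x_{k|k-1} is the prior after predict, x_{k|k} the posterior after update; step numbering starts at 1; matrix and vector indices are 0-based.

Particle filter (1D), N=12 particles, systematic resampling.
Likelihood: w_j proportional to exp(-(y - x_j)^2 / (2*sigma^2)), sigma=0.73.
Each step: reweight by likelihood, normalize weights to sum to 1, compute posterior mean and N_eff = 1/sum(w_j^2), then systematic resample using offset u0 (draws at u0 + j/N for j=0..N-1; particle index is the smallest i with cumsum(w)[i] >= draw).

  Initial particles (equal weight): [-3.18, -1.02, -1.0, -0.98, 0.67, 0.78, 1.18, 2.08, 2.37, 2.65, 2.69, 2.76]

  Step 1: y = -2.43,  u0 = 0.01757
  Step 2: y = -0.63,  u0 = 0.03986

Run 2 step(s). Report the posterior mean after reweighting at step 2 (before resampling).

step 1: w=[0.5723, 0.1502, 0.1424, 0.1349, 0.0001, 0.0001, 0.0000, 0.0000, 0.0000, 0.0000, 0.0000, 0.0000]  mean=-2.2475  Neff=2.5737  idx=[0, 0, 0, 0, 0, 0, 0, 1, 1, 2, 2, 3]
step 2: w=[0.0005, 0.0005, 0.0005, 0.0005, 0.0005, 0.0005, 0.0005, 0.1970, 0.1970, 0.1999, 0.1999, 0.2026]  mean=-1.0116  Neff=5.0352  idx=[7, 7, 8, 8, 8, 9, 9, 10, 10, 10, 11, 11]

post_mean = -1.0116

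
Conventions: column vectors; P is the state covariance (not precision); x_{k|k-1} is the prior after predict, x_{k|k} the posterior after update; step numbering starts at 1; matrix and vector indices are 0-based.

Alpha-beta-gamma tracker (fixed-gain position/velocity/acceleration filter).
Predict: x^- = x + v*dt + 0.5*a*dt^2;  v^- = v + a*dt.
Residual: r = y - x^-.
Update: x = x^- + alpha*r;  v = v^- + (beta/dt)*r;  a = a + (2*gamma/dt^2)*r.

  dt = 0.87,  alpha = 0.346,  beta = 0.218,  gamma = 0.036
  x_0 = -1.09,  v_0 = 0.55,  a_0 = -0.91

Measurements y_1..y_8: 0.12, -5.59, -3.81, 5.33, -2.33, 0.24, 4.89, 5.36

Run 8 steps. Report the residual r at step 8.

resid = 1.9431

step 1: x_pred=-0.9559  r=1.0759  x^+=-0.5836  v^+=0.0279  a^+=-0.8077
step 2: x_pred=-0.8650  r=-4.7250  x^+=-2.4999  v^+=-1.8587  a^+=-1.2571
step 3: x_pred=-4.5927  r=0.7827  x^+=-4.3219  v^+=-2.7563  a^+=-1.1827
step 4: x_pred=-7.1675  r=12.4975  x^+=-2.8433  v^+=-0.6537  a^+=0.0062
step 5: x_pred=-3.4097  r=1.0797  x^+=-3.0361  v^+=-0.3778  a^+=0.1089
step 6: x_pred=-3.3236  r=3.5636  x^+=-2.0906  v^+=0.6099  a^+=0.4478
step 7: x_pred=-1.3905  r=6.2805  x^+=0.7826  v^+=2.5732  a^+=1.0453
step 8: x_pred=3.4169  r=1.9431  x^+=4.0892  v^+=3.9695  a^+=1.2301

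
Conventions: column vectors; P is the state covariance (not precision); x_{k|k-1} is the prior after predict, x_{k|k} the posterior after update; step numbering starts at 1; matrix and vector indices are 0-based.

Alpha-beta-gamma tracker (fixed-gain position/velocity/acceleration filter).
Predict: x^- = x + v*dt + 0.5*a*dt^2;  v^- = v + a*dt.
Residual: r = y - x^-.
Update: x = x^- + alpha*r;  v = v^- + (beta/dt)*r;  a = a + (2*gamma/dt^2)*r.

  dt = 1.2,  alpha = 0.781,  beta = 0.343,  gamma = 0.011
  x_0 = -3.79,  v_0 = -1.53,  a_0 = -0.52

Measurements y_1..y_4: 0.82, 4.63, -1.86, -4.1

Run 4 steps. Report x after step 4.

step 1: x_pred=-6.0004  r=6.8204  x^+=-0.6737  v^+=-0.2045  a^+=-0.4158
step 2: x_pred=-1.2184  r=5.8484  x^+=3.3492  v^+=0.9682  a^+=-0.3264
step 3: x_pred=4.2760  r=-6.1360  x^+=-0.5162  v^+=-1.1774  a^+=-0.4202
step 4: x_pred=-2.2316  r=-1.8684  x^+=-3.6908  v^+=-2.2157  a^+=-0.4487

x_post = -3.6908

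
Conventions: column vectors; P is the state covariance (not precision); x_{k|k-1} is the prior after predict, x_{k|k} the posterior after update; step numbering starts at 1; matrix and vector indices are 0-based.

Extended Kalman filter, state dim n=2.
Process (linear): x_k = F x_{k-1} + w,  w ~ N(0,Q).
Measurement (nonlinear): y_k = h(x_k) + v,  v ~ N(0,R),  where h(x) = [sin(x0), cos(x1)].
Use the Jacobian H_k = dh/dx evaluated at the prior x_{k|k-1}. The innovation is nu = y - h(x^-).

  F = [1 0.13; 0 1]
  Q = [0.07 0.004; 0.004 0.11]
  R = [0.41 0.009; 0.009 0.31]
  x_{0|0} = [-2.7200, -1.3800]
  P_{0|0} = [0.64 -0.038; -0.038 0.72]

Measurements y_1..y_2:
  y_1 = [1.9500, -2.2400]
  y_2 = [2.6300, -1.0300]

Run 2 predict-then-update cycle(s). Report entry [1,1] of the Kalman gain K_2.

step 1: x^-=[-2.8994, -1.3800]  P^-=[0.7123 0.0596; 0.0596 0.8300]  H_jac=[-0.9708 0.0000; 0.0000 0.9819]  S=[1.0813 -0.0478; -0.0478 1.1102]  K=[-0.6384 0.0252; -0.0211 0.7332]  nu=[2.1898, -2.4296]  x^+=[-4.3586, -3.2075]  P^+=[0.2694 0.0021; 0.0021 0.2313]
step 2: x^-=[-4.7756, -3.2075]  P^-=[0.3438 0.0362; 0.0362 0.3413]  H_jac=[0.0632 0.0000; 0.0000 -0.0659]  S=[0.4114 0.0088; 0.0088 0.3115]  K=[0.0530 -0.0092; 0.0071 -0.0724]  nu=[1.6320, -0.0322]  x^+=[-4.6888, -3.1936]  P^+=[0.3427 0.0359; 0.0359 0.3396]

K[1,1] = -0.0724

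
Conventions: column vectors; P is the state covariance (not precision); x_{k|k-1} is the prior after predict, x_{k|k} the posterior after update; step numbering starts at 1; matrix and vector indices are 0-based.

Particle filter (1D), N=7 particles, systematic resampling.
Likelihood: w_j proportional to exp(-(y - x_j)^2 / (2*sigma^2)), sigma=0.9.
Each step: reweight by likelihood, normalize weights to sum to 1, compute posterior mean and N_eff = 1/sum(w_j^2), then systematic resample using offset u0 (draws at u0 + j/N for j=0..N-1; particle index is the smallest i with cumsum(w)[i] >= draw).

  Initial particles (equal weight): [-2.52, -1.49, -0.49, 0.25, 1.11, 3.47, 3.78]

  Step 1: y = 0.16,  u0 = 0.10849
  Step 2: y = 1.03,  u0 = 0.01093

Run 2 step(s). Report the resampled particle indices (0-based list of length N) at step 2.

step 1: w=[0.0047, 0.0734, 0.3036, 0.3921, 0.2257, 0.0005, 0.0001]  mean=0.0807  Neff=3.3088  idx=[2, 2, 3, 3, 3, 4, 4]
step 2: w=[0.0530, 0.0530, 0.1515, 0.1515, 0.1515, 0.2197, 0.2197]  mean=0.5495  Neff=5.8462  idx=[0, 2, 3, 4, 5, 5, 6]

resampled_idx = [0, 2, 3, 4, 5, 5, 6]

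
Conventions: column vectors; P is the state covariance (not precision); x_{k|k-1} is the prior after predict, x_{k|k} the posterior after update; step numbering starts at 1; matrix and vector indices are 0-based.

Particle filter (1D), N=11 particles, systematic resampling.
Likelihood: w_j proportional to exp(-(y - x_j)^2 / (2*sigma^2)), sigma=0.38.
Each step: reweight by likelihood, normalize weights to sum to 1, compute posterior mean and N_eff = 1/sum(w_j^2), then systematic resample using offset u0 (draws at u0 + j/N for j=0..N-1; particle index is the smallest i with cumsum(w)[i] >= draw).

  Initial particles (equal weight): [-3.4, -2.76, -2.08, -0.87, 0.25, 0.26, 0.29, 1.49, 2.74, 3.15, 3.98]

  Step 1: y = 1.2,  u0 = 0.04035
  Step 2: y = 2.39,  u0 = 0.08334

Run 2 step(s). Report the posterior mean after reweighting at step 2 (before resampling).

post_mean = 1.4900

step 1: w=[0.0000, 0.0000, 0.0000, 0.0000, 0.0491, 0.0524, 0.0635, 0.8347, 0.0003, 0.0000, 0.0000]  mean=1.2889  Neff=1.4165  idx=[4, 6, 7, 7, 7, 7, 7, 7, 7, 7, 7]
step 2: w=[0.0000, 0.0000, 0.1111, 0.1111, 0.1111, 0.1111, 0.1111, 0.1111, 0.1111, 0.1111, 0.1111]  mean=1.4900  Neff=9.0000  idx=[2, 3, 4, 5, 6, 6, 7, 8, 9, 10, 10]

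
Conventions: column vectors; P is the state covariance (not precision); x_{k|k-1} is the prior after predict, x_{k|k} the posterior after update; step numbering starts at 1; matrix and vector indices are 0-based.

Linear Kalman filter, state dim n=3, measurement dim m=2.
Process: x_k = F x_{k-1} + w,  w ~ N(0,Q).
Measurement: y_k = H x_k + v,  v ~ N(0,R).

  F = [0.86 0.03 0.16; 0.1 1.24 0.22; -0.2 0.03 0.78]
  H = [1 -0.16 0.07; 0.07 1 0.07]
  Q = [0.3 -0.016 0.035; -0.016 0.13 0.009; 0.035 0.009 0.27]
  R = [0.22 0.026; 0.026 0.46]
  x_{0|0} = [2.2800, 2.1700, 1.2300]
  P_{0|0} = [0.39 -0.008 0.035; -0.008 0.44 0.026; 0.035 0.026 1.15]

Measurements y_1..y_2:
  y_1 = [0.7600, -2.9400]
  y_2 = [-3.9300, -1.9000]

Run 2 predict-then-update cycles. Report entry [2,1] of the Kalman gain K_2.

K[2,1] = 0.2184

step 1: x^-=[2.2227, 3.1894, 0.5685]  P^-=[0.6277 0.0783 0.1348; 0.0783 0.8798 0.2434; 0.1348 0.2434 0.9760]  S=[0.8634 0.0358; 0.0358 1.3941]  K=[0.7203 0.0760; -0.0795 0.6493; 0.1808 0.2257]  nu=[-0.9922, -6.3248]  x^+=[1.0275, -0.8386, -1.0384]  P^+=[0.1678 0.0425 -0.0079; 0.0425 0.2903 0.0479; -0.0079 0.0479 0.8739]
step 2: x^-=[0.6923, -1.1656, -1.0406]  P^-=[0.4472 0.0936 0.1126; 0.0936 0.6567 0.2024; 0.1126 0.2024 0.8128]  S=[0.6693 0.0691; 0.0691 1.1654]  K=[0.6498 0.0754; -0.0563 0.5846; 0.1823 0.2184]  nu=[-4.7360, -0.7100]  x^+=[-2.4387, -1.3140, -2.0593]  P^+=[0.1512 0.0408 0.0034; 0.0408 0.2608 0.0539; 0.0034 0.0539 0.7295]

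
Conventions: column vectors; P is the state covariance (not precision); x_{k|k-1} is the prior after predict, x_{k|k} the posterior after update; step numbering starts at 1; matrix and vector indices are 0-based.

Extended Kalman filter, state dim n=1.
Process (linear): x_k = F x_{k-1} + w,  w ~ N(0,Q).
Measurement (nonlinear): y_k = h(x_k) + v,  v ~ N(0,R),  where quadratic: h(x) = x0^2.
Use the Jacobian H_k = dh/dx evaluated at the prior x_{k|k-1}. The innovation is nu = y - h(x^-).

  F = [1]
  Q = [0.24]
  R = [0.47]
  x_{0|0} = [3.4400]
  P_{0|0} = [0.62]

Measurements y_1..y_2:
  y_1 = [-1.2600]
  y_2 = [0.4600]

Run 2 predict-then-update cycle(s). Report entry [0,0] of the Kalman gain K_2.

K[0,0] = 0.2688

step 1: x^-=[3.4400]  P^-=[0.8600]  H_jac=[6.8800]  S=[41.1776]  K=[0.1437]  nu=[-13.0936]  x^+=[1.5586]  P^+=[0.0098]
step 2: x^-=[1.5586]  P^-=[0.2498]  H_jac=[3.1172]  S=[2.8974]  K=[0.2688]  nu=[-1.9692]  x^+=[1.0293]  P^+=[0.0405]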